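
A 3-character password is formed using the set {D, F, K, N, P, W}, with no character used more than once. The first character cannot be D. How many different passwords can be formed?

The first character has 6−1 = 5 choices (anything except D).
The remaining 2 characters are filled from the other 5 symbols without repetition: 5 × 4 = 20.
Total: 5 × 20 = 100.

100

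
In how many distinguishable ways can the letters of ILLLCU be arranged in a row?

ILLLCU has 6 letters with L appearing 3 times.
So there are 6! / (3!) = 120 distinguishable arrangements.

120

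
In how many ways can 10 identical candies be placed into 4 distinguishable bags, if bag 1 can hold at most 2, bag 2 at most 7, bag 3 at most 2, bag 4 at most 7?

By stars and bars, unrestricted non-negative solutions to x_1+…+x_4 = 10 number C(10+3,3) = 286.
Subtract solutions that violate a single cap (substitute x_i' = x_i − (cap_i+1)): x_1 ≥ 3 gives C(10,3) = 120; x_2 ≥ 8 gives C(5,3) = 10; x_3 ≥ 3 gives C(10,3) = 120; x_4 ≥ 8 gives C(5,3) = 10. Together 260.
Add back pairs where two caps are both exceeded: 0 + 35 + 0 + 0 + 0 + 0 = 35.
By inclusion–exclusion the count is 286 − 260 + 35 = 61.

61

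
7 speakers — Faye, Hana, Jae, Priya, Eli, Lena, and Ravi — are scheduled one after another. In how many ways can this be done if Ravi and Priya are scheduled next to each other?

Place the 5 others and the Ravi-Priya pair as 6 objects in a line; the pair has 2 internal arrangements.
That gives 2 × 6! = 2 × 720 = 1440.

1440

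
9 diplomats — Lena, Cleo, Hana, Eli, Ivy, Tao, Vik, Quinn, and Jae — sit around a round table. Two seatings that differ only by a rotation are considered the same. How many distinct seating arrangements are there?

Fix one person's seat to break rotational symmetry; the remaining 8 people can be arranged in (8)! = 40320 ways.

40320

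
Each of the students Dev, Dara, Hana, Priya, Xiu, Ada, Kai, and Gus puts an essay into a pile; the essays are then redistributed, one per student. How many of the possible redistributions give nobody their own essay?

14833

Let Aᵢ be the assignments in which student i gets their own essay. We want the size of the complement of A₁∪…∪A_8.
By inclusion–exclusion this is Σ_{j=0}^{8} (−1)^j C(8,j)·(8−j)!.
Computing: 40320 − 40320 + 20160 − 6720 + 1680 − 336 + 56 − 8 + 1 = 14833.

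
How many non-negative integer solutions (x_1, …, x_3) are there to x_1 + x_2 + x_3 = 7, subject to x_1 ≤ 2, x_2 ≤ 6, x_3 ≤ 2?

8

By stars and bars, unrestricted non-negative solutions to x_1+…+x_3 = 7 number C(7+2,2) = 36.
Subtract solutions that violate a single cap (substitute x_i' = x_i − (cap_i+1)): x_1 ≥ 3 gives C(6,2) = 15; x_2 ≥ 7 gives C(2,2) = 1; x_3 ≥ 3 gives C(6,2) = 15. Together 31.
Add back pairs where two caps are both exceeded: 0 + 3 + 0 = 3.
By inclusion–exclusion the count is 36 − 31 + 3 = 8.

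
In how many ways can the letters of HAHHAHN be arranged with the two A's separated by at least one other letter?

75

There are 7!/(4!·2!) = 105 arrangements of HAHHAHN in total.
If the two A's are adjacent, glue them into one block, leaving 6 items to arrange: (6)!/(4!) = 30 ways.
Subtracting, 105 − 30 = 75 arrangements keep the A's apart.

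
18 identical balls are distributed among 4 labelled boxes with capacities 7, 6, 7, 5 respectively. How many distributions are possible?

By stars and bars, unrestricted non-negative solutions to x_1+…+x_4 = 18 number C(18+3,3) = 1330.
Subtract solutions that violate a single cap (substitute x_i' = x_i − (cap_i+1)): x_1 ≥ 8 gives C(13,3) = 286; x_2 ≥ 7 gives C(14,3) = 364; x_3 ≥ 8 gives C(13,3) = 286; x_4 ≥ 6 gives C(15,3) = 455. Together 1391.
Add back pairs where two caps are both exceeded: 20 + 10 + 35 + 20 + 56 + 35 = 176.
By inclusion–exclusion the count is 1330 − 1391 + 176 = 115.

115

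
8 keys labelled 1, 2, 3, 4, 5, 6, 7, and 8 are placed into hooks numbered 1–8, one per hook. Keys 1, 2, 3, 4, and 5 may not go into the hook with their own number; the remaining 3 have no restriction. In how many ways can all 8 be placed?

Let Aᵢ (for 1 ≤ i ≤ 5) be the placements that put key i in its forbidden hook. Any j of these fix j positions, leaving (8−j)! ways to fill the rest, and there are C(5,j) ways to pick which j.
By inclusion–exclusion, the number of valid placements is Σ_{j=0}^{5} (−1)^j C(5,j)·(8−j)!.
Computing: 40320 − 25200 + 7200 − 1200 + 120 − 6 = 21234.

21234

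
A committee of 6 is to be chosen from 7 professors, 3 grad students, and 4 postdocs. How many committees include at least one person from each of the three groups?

2331

Unrestricted: C(14,6) = 3003 ways to pick any 6 of the 14.
Subtract selections that omit an entire group: no professors → C(7,6) = 7; no grad students → C(11,6) = 462; no postdocs → C(10,6) = 210.
Add back selections omitting two groups (i.e. drawn from a single group): C(7,6) + C(3,6) + C(4,6) = 7.
By inclusion–exclusion: 3003 − 679 + 7 = 2331.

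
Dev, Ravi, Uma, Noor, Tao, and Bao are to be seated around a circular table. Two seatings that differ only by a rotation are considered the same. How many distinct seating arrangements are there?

120

Around a circle, 6 distinct people have 6!/6 = (5)! = 120 rotationally distinct seatings.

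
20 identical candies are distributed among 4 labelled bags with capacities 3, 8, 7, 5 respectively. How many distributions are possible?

20

Without the upper bounds there are C(23,3) = 1771 ways to split 20 among 4 bags.
Subtract solutions that violate a single cap (substitute x_i' = x_i − (cap_i+1)): x_1 ≥ 4 gives C(19,3) = 969; x_2 ≥ 9 gives C(14,3) = 364; x_3 ≥ 8 gives C(15,3) = 455; x_4 ≥ 6 gives C(17,3) = 680. Together 2468.
Add back pairs where two caps are both exceeded: 120 + 165 + 286 + 20 + 56 + 84 = 731.
Subtract triples: 0 + 4 + 10 + 0 = 14.
By inclusion–exclusion the count is 1771 − 2468 + 731 − 14 = 20.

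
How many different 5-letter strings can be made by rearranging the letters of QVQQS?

Letter multiplicities in QVQQS: Q×3, S×1, V×1.
So there are 5! / (3!) = 20 distinguishable arrangements.

20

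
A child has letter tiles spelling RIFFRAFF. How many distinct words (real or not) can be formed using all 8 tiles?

The 8 letters of RIFFRAFF have repeats: F appearing 4 times and R appearing twice.
So there are 8! / (4!·2!) = 840 distinguishable arrangements.

840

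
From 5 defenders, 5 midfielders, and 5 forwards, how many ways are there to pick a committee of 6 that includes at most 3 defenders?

Split by how many defenders are chosen (0 through 3).
Sum: C(5,0)·C(10,6) + C(5,1)·C(10,5) + C(5,2)·C(10,4) + C(5,3)·C(10,3) = 210 + 1260 + 2100 + 1200 = 4770.

4770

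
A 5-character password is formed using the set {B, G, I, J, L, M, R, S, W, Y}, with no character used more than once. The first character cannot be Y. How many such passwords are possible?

27216

The first character has 10−1 = 9 choices (anything except Y).
The remaining 4 characters are filled from the other 9 symbols without repetition: 9 × 8 × 7 × 6 = 3024.
Total: 9 × 3024 = 27216.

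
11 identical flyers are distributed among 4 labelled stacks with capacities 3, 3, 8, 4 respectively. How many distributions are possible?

By stars and bars, unrestricted non-negative solutions to x_1+…+x_4 = 11 number C(11+3,3) = 364.
Subtract solutions that violate a single cap (substitute x_i' = x_i − (cap_i+1)): x_1 ≥ 4 gives C(10,3) = 120; x_2 ≥ 4 gives C(10,3) = 120; x_3 ≥ 9 gives C(5,3) = 10; x_4 ≥ 5 gives C(9,3) = 84. Together 334.
Add back pairs where two caps are both exceeded: 20 + 0 + 10 + 0 + 10 + 0 = 40.
By inclusion–exclusion the count is 364 − 334 + 40 = 70.

70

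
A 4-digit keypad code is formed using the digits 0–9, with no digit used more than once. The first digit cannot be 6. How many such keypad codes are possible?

The first digit has 10−1 = 9 choices (anything except 6).
The remaining 3 digits are filled from the other 9 symbols without repetition: 9 × 8 × 7 = 504.
Total: 9 × 504 = 4536.

4536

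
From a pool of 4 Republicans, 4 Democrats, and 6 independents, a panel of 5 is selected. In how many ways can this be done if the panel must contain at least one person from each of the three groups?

Unrestricted: C(14,5) = 2002 ways to pick any 5 of the 14.
Selections missing a whole group: no Republicans → C(10,5) = 252; no Democrats → C(10,5) = 252; no independents → C(8,5) = 56.
Add back selections omitting two groups (i.e. drawn from a single group): C(4,5) + C(4,5) + C(6,5) = 6.
By inclusion–exclusion: 2002 − 560 + 6 = 1448.

1448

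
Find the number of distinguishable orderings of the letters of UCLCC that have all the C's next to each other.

6

Treat the 3 copies of C as a single block. The multiset to arrange is then {CCC, L, U}, 3 items in all.
All 3 items are distinct, so there are (3)! = 6 arrangements.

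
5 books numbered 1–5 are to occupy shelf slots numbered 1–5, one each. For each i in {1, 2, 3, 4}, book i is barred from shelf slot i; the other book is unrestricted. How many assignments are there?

Let Aᵢ (for 1 ≤ i ≤ 4) be the placements that put book i in its forbidden shelf slot. Any j of these fix j positions, leaving (5−j)! ways to fill the rest, and there are C(4,j) ways to pick which j.
By inclusion–exclusion, the number of valid placements is Σ_{j=0}^{4} (−1)^j C(4,j)·(5−j)!.
Computing: 120 − 96 + 36 − 8 + 1 = 53.

53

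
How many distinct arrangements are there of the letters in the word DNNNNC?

DNNNNC has 6 letters with N appearing 4 times.
So there are 6! / (4!) = 30 distinguishable arrangements.

30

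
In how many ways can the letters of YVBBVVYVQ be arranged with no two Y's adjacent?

2940

There are 9!/(4!·2!·2!) = 3780 arrangements of YVBBVVYVQ in total.
Arrangements with the Y's together: treat YY as one letter, giving (8)!/(4!·2!) = 840.
Hence 3780 − 840 = 2940.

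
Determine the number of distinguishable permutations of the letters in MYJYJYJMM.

1680

MYJYJYJMM has 9 letters with J appearing 3 times, M appearing 3 times, and Y appearing 3 times.
The number of distinct arrangements is 9!/(3!·3!·3!) = 362880/216 = 1680.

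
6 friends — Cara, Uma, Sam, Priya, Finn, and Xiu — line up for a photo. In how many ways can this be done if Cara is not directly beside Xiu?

480

There are 6! = 720 arrangements in all. If Cara and Xiu are adjacent, merging them into one block gives 2·(5)! = 240 arrangements.
So 720 − 240 = 480 arrangements keep them apart.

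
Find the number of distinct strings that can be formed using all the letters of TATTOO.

60

TATTOO has 6 letters with O appearing twice and T appearing 3 times.
The number of distinct arrangements is 6!/(3!·2!) = 720/12 = 60.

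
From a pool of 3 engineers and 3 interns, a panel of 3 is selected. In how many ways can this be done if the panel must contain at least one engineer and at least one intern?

18

Unrestricted: C(6,3) = 20 ways to pick any 3 of the 6.
Subtract selections that omit an entire group: no engineers → C(3,3) = 1; no interns → C(3,3) = 1.
Both groups omitted at once is impossible, so 20 − 2 = 18.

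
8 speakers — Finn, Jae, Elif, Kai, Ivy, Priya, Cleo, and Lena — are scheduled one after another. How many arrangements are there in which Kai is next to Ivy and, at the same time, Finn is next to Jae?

Treat {Kai,Ivy} as one block (2 orders) and {Finn,Jae} as another (2 orders).
That leaves 6 units to arrange: 2 × 2 × 6! = 4 × 720 = 2880.

2880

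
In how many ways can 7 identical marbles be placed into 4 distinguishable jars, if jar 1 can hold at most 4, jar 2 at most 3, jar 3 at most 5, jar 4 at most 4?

76

Without the upper bounds there are C(10,3) = 120 ways to split 7 among 4 jars.
Subtract solutions that violate a single cap (substitute x_i' = x_i − (cap_i+1)): x_1 ≥ 5 gives C(5,3) = 10; x_2 ≥ 4 gives C(6,3) = 20; x_3 ≥ 6 gives C(4,3) = 4; x_4 ≥ 5 gives C(5,3) = 10. Together 44.
No two caps can be exceeded simultaneously, so the pair terms are all 0.
By inclusion–exclusion the count is 120 − 44 + 0 = 76.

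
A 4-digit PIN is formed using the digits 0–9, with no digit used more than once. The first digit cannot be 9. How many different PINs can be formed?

4536

The first digit has 10−1 = 9 choices (anything except 9).
The remaining 3 digits are filled from the other 9 symbols without repetition: 9 × 8 × 7 = 504.
Total: 9 × 504 = 4536.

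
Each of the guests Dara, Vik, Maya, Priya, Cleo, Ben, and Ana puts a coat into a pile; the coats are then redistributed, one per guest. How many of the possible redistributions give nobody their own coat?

This is the derangement count D_7: permutations of 7 items with no fixed point.
By inclusion–exclusion this is Σ_{j=0}^{7} (−1)^j C(7,j)·(7−j)!.
Computing: 5040 − 5040 + 2520 − 840 + 210 − 42 + 7 − 1 = 1854.

1854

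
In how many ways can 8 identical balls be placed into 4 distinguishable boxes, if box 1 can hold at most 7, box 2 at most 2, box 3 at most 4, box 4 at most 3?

58

By stars and bars, unrestricted non-negative solutions to x_1+…+x_4 = 8 number C(8+3,3) = 165.
Subtract solutions that violate a single cap (substitute x_i' = x_i − (cap_i+1)): x_1 ≥ 8 gives C(3,3) = 1; x_2 ≥ 3 gives C(8,3) = 56; x_3 ≥ 5 gives C(6,3) = 20; x_4 ≥ 4 gives C(7,3) = 35. Together 112.
Add back pairs where two caps are both exceeded: 0 + 0 + 0 + 1 + 4 + 0 = 5.
By inclusion–exclusion the count is 165 − 112 + 5 = 58.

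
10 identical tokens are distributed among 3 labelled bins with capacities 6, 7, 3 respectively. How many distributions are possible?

By stars and bars, unrestricted non-negative solutions to x_1+…+x_3 = 10 number C(10+2,2) = 66.
Subtract solutions that violate a single cap (substitute x_i' = x_i − (cap_i+1)): x_1 ≥ 7 gives C(5,2) = 10; x_2 ≥ 8 gives C(4,2) = 6; x_3 ≥ 4 gives C(8,2) = 28. Together 44.
No two caps can be exceeded simultaneously, so the pair terms are all 0.
By inclusion–exclusion the count is 66 − 44 + 0 = 22.

22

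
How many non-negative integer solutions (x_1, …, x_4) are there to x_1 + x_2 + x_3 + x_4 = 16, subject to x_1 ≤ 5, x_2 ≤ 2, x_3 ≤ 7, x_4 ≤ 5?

Ignoring the caps, the number of non-negative solutions to x_1+…+x_4 = 16 is C(19,3) = 969.
Subtract solutions that violate a single cap (substitute x_i' = x_i − (cap_i+1)): x_1 ≥ 6 gives C(13,3) = 286; x_2 ≥ 3 gives C(16,3) = 560; x_3 ≥ 8 gives C(11,3) = 165; x_4 ≥ 6 gives C(13,3) = 286. Together 1297.
Add back pairs where two caps are both exceeded: 120 + 10 + 35 + 56 + 120 + 10 = 351.
Subtract triples: 0 + 4 + 0 + 0 = 4.
By inclusion–exclusion the count is 969 − 1297 + 351 − 4 = 19.

19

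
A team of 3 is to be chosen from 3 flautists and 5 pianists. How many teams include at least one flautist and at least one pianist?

Unrestricted: C(8,3) = 56 ways to pick any 3 of the 8.
Subtract selections that omit an entire group: no flautists → C(5,3) = 10; no pianists → C(3,3) = 1.
Both groups omitted at once is impossible, so 56 − 11 = 45.

45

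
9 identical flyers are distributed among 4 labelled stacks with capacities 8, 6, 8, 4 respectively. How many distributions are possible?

Without the upper bounds there are C(12,3) = 220 ways to split 9 among 4 stacks.
Subtract solutions that violate a single cap (substitute x_i' = x_i − (cap_i+1)): x_1 ≥ 9 gives C(3,3) = 1; x_2 ≥ 7 gives C(5,3) = 10; x_3 ≥ 9 gives C(3,3) = 1; x_4 ≥ 5 gives C(7,3) = 35. Together 47.
No two caps can be exceeded simultaneously, so the pair terms are all 0.
By inclusion–exclusion the count is 220 − 47 + 0 = 173.

173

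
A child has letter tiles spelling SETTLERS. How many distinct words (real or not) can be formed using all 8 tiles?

The 8 letters of SETTLERS have repeats: E appearing twice, S appearing twice, and T appearing twice.
The number of distinct arrangements is 8!/(2!·2!·2!) = 40320/8 = 5040.

5040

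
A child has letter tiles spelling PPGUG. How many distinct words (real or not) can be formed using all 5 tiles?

Letter multiplicities in PPGUG: G×2, P×2, U×1.
The number of distinct arrangements is 5!/(2!·2!) = 120/4 = 30.

30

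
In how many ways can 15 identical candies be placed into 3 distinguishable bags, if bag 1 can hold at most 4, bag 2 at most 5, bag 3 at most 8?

Ignoring the caps, the number of non-negative solutions to x_1+…+x_3 = 15 is C(17,2) = 136.
Subtract solutions that violate a single cap (substitute x_i' = x_i − (cap_i+1)): x_1 ≥ 5 gives C(12,2) = 66; x_2 ≥ 6 gives C(11,2) = 55; x_3 ≥ 9 gives C(8,2) = 28. Together 149.
Add back pairs where two caps are both exceeded: 15 + 3 + 1 = 19.
By inclusion–exclusion the count is 136 − 149 + 19 = 6.

6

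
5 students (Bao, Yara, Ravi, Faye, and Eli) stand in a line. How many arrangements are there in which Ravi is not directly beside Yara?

Of the 5! = 120 arrangements, those with Ravi and Yara adjacent number 2 × 4! = 48 (treat the pair as a block with 2 internal orders).
Complementary counting: 120 − 48 = 72.

72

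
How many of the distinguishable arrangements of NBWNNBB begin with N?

Fix N in the first position and arrange the remaining 6 letters.
Those 6 letters have B appearing 3 times and N appearing twice, giving (6)!/(3!·2!) = 60.

60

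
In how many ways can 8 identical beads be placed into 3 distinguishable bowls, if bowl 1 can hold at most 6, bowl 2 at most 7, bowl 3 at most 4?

Ignoring the caps, the number of non-negative solutions to x_1+…+x_3 = 8 is C(10,2) = 45.
Subtract solutions that violate a single cap (substitute x_i' = x_i − (cap_i+1)): x_1 ≥ 7 gives C(3,2) = 3; x_2 ≥ 8 gives C(2,2) = 1; x_3 ≥ 5 gives C(5,2) = 10. Together 14.
No two caps can be exceeded simultaneously, so the pair terms are all 0.
By inclusion–exclusion the count is 45 − 14 + 0 = 31.

31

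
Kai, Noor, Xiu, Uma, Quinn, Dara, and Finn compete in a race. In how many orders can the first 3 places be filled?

This is an ordered selection of 3 from 7: P(7,3).
That gives 7 × 6 × 5 = 210.

210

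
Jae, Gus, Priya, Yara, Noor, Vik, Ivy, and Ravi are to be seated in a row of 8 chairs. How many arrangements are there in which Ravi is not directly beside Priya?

Of the 8! = 40320 arrangements, those with Ravi and Priya adjacent number 2 × 7! = 10080 (treat the pair as a block with 2 internal orders).
So 40320 − 10080 = 30240 arrangements keep them apart.

30240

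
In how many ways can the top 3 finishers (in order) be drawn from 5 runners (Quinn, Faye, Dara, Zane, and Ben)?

This is an ordered selection of 3 from 5: P(5,3).
That gives 5 × 4 × 3 = 60.

60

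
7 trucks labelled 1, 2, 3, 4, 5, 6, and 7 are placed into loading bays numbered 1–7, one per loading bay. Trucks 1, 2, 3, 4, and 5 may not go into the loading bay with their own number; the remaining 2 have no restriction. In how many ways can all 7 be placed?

Let Aᵢ (for 1 ≤ i ≤ 5) be the placements that put truck i in its forbidden loading bay. Any j of these fix j positions, leaving (7−j)! ways to fill the rest, and there are C(5,j) ways to pick which j.
By inclusion–exclusion, the number of valid placements is Σ_{j=0}^{5} (−1)^j C(5,j)·(7−j)!.
Computing: 5040 − 3600 + 1200 − 240 + 30 − 2 = 2428.

2428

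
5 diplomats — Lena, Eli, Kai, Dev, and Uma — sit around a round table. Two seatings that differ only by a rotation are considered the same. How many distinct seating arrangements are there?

Fix one person's seat to break rotational symmetry; the remaining 4 people can be arranged in (4)! = 24 ways.

24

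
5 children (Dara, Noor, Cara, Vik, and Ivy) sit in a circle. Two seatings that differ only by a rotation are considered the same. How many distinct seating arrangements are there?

24

Around a circle, 5 distinct people have 5!/5 = (4)! = 24 rotationally distinct seatings.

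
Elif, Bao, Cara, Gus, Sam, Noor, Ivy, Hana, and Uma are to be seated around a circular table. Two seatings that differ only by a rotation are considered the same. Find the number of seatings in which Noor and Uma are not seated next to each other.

30240

Without the restriction there are (8)! = 40320 seatings.
Seatings with Noor beside Uma: treat them as a block with 2 internal orders, giving 2 × (7)! = 10080.
Subtracting, 40320 − 10080 = 30240.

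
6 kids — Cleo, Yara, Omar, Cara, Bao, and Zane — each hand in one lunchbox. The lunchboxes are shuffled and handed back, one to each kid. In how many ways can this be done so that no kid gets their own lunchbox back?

This is the derangement count D_6: permutations of 6 items with no fixed point.
By inclusion–exclusion this is Σ_{j=0}^{6} (−1)^j C(6,j)·(6−j)!.
Computing: 720 − 720 + 360 − 120 + 30 − 6 + 1 = 265.

265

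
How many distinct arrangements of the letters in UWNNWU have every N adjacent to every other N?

30

Treat the 2 copies of N as a single block. The multiset to arrange is then {NN, U, U, W, W}, 5 items in all.
That gives (5)!/(2!·2!) = 30 arrangements.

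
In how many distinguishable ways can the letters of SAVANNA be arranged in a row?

SAVANNA has 7 letters with A appearing 3 times and N appearing twice.
The number of distinct arrangements is 7!/(3!·2!) = 5040/12 = 420.

420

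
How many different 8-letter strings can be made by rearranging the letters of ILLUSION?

10080

The 8 letters of ILLUSION have repeats: I appearing twice and L appearing twice.
The number of distinct arrangements is 8!/(2!·2!) = 40320/4 = 10080.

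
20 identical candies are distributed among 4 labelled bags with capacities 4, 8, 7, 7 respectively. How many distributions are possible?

Ignoring the caps, the number of non-negative solutions to x_1+…+x_4 = 20 is C(23,3) = 1771.
Subtract solutions that violate a single cap (substitute x_i' = x_i − (cap_i+1)): x_1 ≥ 5 gives C(18,3) = 816; x_2 ≥ 9 gives C(14,3) = 364; x_3 ≥ 8 gives C(15,3) = 455; x_4 ≥ 8 gives C(15,3) = 455. Together 2090.
Add back pairs where two caps are both exceeded: 84 + 120 + 120 + 20 + 20 + 35 = 399.
By inclusion–exclusion the count is 1771 − 2090 + 399 = 80.

80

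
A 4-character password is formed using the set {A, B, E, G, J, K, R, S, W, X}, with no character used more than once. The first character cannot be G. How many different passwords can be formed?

The first character has 10−1 = 9 choices (anything except G).
The remaining 3 characters are filled from the other 9 symbols without repetition: 9 × 8 × 7 = 504.
Total: 9 × 504 = 4536.

4536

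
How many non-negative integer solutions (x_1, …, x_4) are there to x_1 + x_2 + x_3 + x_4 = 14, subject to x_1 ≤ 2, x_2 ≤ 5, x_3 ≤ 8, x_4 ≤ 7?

Ignoring the caps, the number of non-negative solutions to x_1+…+x_4 = 14 is C(17,3) = 680.
Subtract solutions that violate a single cap (substitute x_i' = x_i − (cap_i+1)): x_1 ≥ 3 gives C(14,3) = 364; x_2 ≥ 6 gives C(11,3) = 165; x_3 ≥ 9 gives C(8,3) = 56; x_4 ≥ 8 gives C(9,3) = 84. Together 669.
Add back pairs where two caps are both exceeded: 56 + 10 + 20 + 0 + 1 + 0 = 87.
By inclusion–exclusion the count is 680 − 669 + 87 = 98.

98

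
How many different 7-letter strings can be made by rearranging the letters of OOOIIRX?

OOOIIRX has 7 letters with I appearing twice and O appearing 3 times.
So there are 7! / (3!·2!) = 420 distinguishable arrangements.

420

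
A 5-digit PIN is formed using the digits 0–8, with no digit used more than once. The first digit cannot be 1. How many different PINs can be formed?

13440

The first digit has 9−1 = 8 choices (anything except 1).
The remaining 4 digits are filled from the other 8 symbols without repetition: 8 × 7 × 6 × 5 = 1680.
Total: 8 × 1680 = 13440.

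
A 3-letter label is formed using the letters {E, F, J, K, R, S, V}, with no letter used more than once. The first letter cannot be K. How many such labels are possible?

180

The first letter has 7−1 = 6 choices (anything except K).
The remaining 2 letters are filled from the other 6 symbols without repetition: 6 × 5 = 30.
Total: 6 × 30 = 180.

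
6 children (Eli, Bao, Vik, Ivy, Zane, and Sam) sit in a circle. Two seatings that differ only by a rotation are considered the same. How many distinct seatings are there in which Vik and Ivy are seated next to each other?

48

Treat {Vik, Ivy} as one unit (2 internal orders) and seat the resulting 5 units around the table: (4)! circular arrangements.
So 2 × (4)! = 2 × 24 = 48.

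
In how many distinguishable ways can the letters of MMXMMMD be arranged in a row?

42

The 7 letters of MMXMMMD have repeats: M appearing 5 times.
So there are 7! / (5!) = 42 distinguishable arrangements.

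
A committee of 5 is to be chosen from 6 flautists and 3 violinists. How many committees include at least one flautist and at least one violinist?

120

Unrestricted: C(9,5) = 126 ways to pick any 5 of the 9.
Subtract selections that omit an entire group: no flautists → C(3,5) = 0; no violinists → C(6,5) = 6.
Both groups omitted at once is impossible, so 126 − 6 = 120.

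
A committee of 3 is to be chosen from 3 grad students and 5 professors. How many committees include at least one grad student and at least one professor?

Total 3-person selections from all 8: C(8,3) = 56.
Selections missing a whole group: no grad students → C(5,3) = 10; no professors → C(3,3) = 1.
Both groups omitted at once is impossible, so 56 − 11 = 45.

45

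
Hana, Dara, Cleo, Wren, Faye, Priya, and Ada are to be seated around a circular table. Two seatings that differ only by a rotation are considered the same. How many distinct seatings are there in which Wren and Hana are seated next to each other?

240

Treat {Wren, Hana} as one unit (2 internal orders) and seat the resulting 6 units around the table: (5)! circular arrangements.
So 2 × (5)! = 2 × 120 = 240.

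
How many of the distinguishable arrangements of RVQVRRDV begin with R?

Fix R in the first position and arrange the remaining 7 letters.
Those 7 letters have R appearing twice and V appearing 3 times, giving (7)!/(3!·2!) = 420.

420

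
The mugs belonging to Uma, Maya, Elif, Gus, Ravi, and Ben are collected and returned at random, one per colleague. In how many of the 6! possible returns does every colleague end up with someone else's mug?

265

Let Aᵢ be the assignments in which colleague i gets their own mug. We want the size of the complement of A₁∪…∪A_6.
By inclusion–exclusion this is Σ_{j=0}^{6} (−1)^j C(6,j)·(6−j)!.
Computing: 720 − 720 + 360 − 120 + 30 − 6 + 1 = 265.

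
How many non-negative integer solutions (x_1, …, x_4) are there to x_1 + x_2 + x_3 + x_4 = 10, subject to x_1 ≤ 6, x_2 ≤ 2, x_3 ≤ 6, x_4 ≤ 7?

118

Without the upper bounds there are C(13,3) = 286 ways to split 10 among 4 variables.
Subtract solutions that violate a single cap (substitute x_i' = x_i − (cap_i+1)): x_1 ≥ 7 gives C(6,3) = 20; x_2 ≥ 3 gives C(10,3) = 120; x_3 ≥ 7 gives C(6,3) = 20; x_4 ≥ 8 gives C(5,3) = 10. Together 170.
Add back pairs where two caps are both exceeded: 1 + 0 + 0 + 1 + 0 + 0 = 2.
By inclusion–exclusion the count is 286 − 170 + 2 = 118.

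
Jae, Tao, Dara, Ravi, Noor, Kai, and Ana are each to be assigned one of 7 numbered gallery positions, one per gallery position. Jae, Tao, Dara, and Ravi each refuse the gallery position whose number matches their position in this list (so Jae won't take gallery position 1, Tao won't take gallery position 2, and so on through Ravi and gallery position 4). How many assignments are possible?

2790

Let Aᵢ (for 1 ≤ i ≤ 4) be the placements that put person i in their forbidden gallery position. Any j of these fix j positions, leaving (7−j)! ways to fill the rest, and there are C(4,j) ways to pick which j.
By inclusion–exclusion, the number of valid placements is Σ_{j=0}^{4} (−1)^j C(4,j)·(7−j)!.
Computing: 5040 − 2880 + 720 − 96 + 6 = 2790.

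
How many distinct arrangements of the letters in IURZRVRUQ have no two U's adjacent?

23520

There are 9!/(3!·2!) = 30240 arrangements of IURZRVRUQ in total.
If the two U's are adjacent, glue them into one block, leaving 8 items to arrange: (8)!/(3!) = 6720 ways.
Hence 30240 − 6720 = 23520.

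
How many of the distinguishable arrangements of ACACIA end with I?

Fix I in the last position and arrange the remaining 5 letters.
Those 5 letters have A appearing 3 times and C appearing twice, giving (5)!/(3!·2!) = 10.

10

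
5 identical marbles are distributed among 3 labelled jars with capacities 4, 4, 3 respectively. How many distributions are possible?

16

By stars and bars, unrestricted non-negative solutions to x_1+…+x_3 = 5 number C(5+2,2) = 21.
Subtract solutions that violate a single cap (substitute x_i' = x_i − (cap_i+1)): x_1 ≥ 5 gives C(2,2) = 1; x_2 ≥ 5 gives C(2,2) = 1; x_3 ≥ 4 gives C(3,2) = 3. Together 5.
No two caps can be exceeded simultaneously, so the pair terms are all 0.
By inclusion–exclusion the count is 21 − 5 + 0 = 16.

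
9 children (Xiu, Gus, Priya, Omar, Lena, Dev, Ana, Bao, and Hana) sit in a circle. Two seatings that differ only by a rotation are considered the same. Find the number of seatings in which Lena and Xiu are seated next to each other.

10080

Treat {Lena, Xiu} as one unit (2 internal orders) and seat the resulting 8 units around the table: (7)! circular arrangements.
So 2 × (7)! = 2 × 5040 = 10080.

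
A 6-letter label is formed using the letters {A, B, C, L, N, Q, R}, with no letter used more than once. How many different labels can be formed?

With no repetition, fill the 6 letters in order: 7 choices, then 6, down to 2.
That product is 7 × 6 × 5 × 4 × 3 × 2 = 5040.

5040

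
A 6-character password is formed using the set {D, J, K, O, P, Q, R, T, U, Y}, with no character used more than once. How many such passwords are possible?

With no repetition, fill the 6 characters in order: 10 choices, then 9, down to 5.
10 × 9 × 8 × 7 × 6 × 5 = 151200.

151200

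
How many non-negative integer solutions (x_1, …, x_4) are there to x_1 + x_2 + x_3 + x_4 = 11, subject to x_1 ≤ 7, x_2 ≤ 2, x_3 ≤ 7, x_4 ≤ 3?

By stars and bars, unrestricted non-negative solutions to x_1+…+x_4 = 11 number C(11+3,3) = 364.
Subtract solutions that violate a single cap (substitute x_i' = x_i − (cap_i+1)): x_1 ≥ 8 gives C(6,3) = 20; x_2 ≥ 3 gives C(11,3) = 165; x_3 ≥ 8 gives C(6,3) = 20; x_4 ≥ 4 gives C(10,3) = 120. Together 325.
Add back pairs where two caps are both exceeded: 1 + 0 + 0 + 1 + 35 + 0 = 37.
By inclusion–exclusion the count is 364 − 325 + 37 = 76.

76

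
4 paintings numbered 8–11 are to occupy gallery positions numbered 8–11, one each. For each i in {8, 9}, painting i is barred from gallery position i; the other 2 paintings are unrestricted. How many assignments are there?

14

Let Aᵢ (for i ∈ {8, 9}) be the placements that put painting i in its forbidden gallery position. Any j of these fix j positions, leaving (4−j)! ways to fill the rest, and there are C(2,j) ways to pick which j.
By inclusion–exclusion, the number of valid placements is Σ_{j=0}^{2} (−1)^j C(2,j)·(4−j)!.
Computing: 24 − 12 + 2 = 14.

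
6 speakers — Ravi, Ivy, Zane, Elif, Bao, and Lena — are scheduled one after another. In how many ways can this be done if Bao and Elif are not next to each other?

There are 6! = 720 arrangements in all. If Bao and Elif are adjacent, merging them into one block gives 2·(5)! = 240 arrangements.
So 720 − 240 = 480 arrangements keep them apart.

480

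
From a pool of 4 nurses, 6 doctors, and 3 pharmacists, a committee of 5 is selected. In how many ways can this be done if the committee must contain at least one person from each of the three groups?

894

Unrestricted: C(13,5) = 1287 ways to pick any 5 of the 13.
Selections missing a whole group: no nurses → C(9,5) = 126; no doctors → C(7,5) = 21; no pharmacists → C(10,5) = 252.
Add back selections omitting two groups (i.e. drawn from a single group): C(4,5) + C(6,5) + C(3,5) = 6.
By inclusion–exclusion: 1287 − 399 + 6 = 894.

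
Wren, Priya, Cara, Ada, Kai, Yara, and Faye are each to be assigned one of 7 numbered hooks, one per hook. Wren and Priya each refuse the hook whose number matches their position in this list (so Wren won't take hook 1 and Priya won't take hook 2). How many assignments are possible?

Let Aᵢ (for i ∈ {1, 2}) be the placements that put person i in their forbidden hook. Any j of these fix j positions, leaving (7−j)! ways to fill the rest, and there are C(2,j) ways to pick which j.
By inclusion–exclusion, the number of valid placements is Σ_{j=0}^{2} (−1)^j C(2,j)·(7−j)!.
Computing: 5040 − 1440 + 120 = 3720.

3720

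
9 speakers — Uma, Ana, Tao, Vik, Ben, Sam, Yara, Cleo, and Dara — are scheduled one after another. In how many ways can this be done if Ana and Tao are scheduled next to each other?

Glue Ana and Tao into one block (2 internal orders), leaving 8 units to arrange in a row.
That gives 2 × 8! = 2 × 40320 = 80640.

80640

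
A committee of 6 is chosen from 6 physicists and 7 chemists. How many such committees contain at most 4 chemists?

Split by how many chemists are chosen (0 through 4).
Sum: C(7,0)·C(6,6) + C(7,1)·C(6,5) + C(7,2)·C(6,4) + C(7,3)·C(6,3) + C(7,4)·C(6,2) = 1 + 42 + 315 + 700 + 525 = 1583.

1583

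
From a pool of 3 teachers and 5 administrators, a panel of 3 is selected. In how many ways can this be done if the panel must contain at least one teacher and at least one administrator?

45

With no constraint there are C(8,3) = 56 possible selections.
Subtract selections that omit an entire group: no teachers → C(5,3) = 10; no administrators → C(3,3) = 1.
Both groups omitted at once is impossible, so 56 − 11 = 45.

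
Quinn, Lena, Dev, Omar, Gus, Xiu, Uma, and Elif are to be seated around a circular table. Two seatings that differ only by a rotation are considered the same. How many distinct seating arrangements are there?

5040

Fix one person's seat to break rotational symmetry; the remaining 7 people can be arranged in (7)! = 5040 ways.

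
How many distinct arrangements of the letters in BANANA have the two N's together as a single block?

20

Treat the 2 copies of N as a single block. The multiset to arrange is then {NN, A, A, A, B}, 5 items in all.
That gives (5)!/(3!) = 20 arrangements.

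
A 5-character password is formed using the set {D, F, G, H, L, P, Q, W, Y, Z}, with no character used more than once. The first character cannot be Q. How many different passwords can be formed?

The first character has 10−1 = 9 choices (anything except Q).
The remaining 4 characters are filled from the other 9 symbols without repetition: 9 × 8 × 7 × 6 = 3024.
Total: 9 × 3024 = 27216.

27216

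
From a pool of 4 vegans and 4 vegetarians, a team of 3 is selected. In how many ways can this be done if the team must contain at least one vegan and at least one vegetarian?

Unrestricted: C(8,3) = 56 ways to pick any 3 of the 8.
Selections missing a whole group: no vegans → C(4,3) = 4; no vegetarians → C(4,3) = 4.
Both groups omitted at once is impossible, so 56 − 8 = 48.

48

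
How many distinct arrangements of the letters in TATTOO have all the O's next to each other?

Treat the 2 copies of O as a single block. The multiset to arrange is then {OO, A, T, T, T}, 5 items in all.
That gives (5)!/(3!) = 20 arrangements.

20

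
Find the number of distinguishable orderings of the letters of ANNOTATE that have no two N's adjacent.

3780

Total arrangements of ANNOTATE: 8!/(2!·2!·2!) = 5040.
Arrangements with the N's together: treat NN as one letter, giving (7)!/(2!·2!) = 1260.
Subtracting, 5040 − 1260 = 3780 arrangements keep the N's apart.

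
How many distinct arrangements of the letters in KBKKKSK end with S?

6

With the last slot taken by S, it remains to arrange the other 6 letters (KBKKKK).
Those 6 letters have K appearing 5 times, giving (6)!/(5!) = 6.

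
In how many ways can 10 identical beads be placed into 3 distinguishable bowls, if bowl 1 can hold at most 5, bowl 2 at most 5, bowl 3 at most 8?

33

By stars and bars, unrestricted non-negative solutions to x_1+…+x_3 = 10 number C(10+2,2) = 66.
Subtract solutions that violate a single cap (substitute x_i' = x_i − (cap_i+1)): x_1 ≥ 6 gives C(6,2) = 15; x_2 ≥ 6 gives C(6,2) = 15; x_3 ≥ 9 gives C(3,2) = 3. Together 33.
No two caps can be exceeded simultaneously, so the pair terms are all 0.
By inclusion–exclusion the count is 66 − 33 + 0 = 33.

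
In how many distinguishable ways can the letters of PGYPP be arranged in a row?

20

PGYPP has 5 letters with P appearing 3 times.
The number of distinct arrangements is 5!/(3!) = 120/6 = 20.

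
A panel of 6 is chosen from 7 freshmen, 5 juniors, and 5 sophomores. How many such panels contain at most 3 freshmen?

Split by how many freshmen are chosen (0 through 3).
Sum: C(7,0)·C(10,6) + C(7,1)·C(10,5) + C(7,2)·C(10,4) + C(7,3)·C(10,3) = 210 + 1764 + 4410 + 4200 = 10584.

10584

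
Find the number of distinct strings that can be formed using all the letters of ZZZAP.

ZZZAP has 5 letters with Z appearing 3 times.
So there are 5! / (3!) = 20 distinguishable arrangements.

20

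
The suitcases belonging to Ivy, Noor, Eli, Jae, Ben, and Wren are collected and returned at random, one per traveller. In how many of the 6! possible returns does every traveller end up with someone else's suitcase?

Let Aᵢ be the assignments in which traveller i gets their own suitcase. We want the size of the complement of A₁∪…∪A_6.
By inclusion–exclusion this is Σ_{j=0}^{6} (−1)^j C(6,j)·(6−j)!.
Computing: 720 − 720 + 360 − 120 + 30 − 6 + 1 = 265.

265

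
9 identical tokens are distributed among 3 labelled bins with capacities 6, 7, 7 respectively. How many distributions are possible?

Ignoring the caps, the number of non-negative solutions to x_1+…+x_3 = 9 is C(11,2) = 55.
Subtract solutions that violate a single cap (substitute x_i' = x_i − (cap_i+1)): x_1 ≥ 7 gives C(4,2) = 6; x_2 ≥ 8 gives C(3,2) = 3; x_3 ≥ 8 gives C(3,2) = 3. Together 12.
No two caps can be exceeded simultaneously, so the pair terms are all 0.
By inclusion–exclusion the count is 55 − 12 + 0 = 43.

43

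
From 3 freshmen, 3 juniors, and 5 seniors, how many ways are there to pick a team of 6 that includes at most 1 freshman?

Split by how many freshmen are chosen (0 through 1).
Sum: C(3,0)·C(8,6) + C(3,1)·C(8,5) = 28 + 168 = 196.

196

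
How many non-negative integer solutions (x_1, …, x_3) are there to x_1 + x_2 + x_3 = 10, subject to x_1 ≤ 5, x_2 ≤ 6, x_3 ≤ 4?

20

By stars and bars, unrestricted non-negative solutions to x_1+…+x_3 = 10 number C(10+2,2) = 66.
Subtract solutions that violate a single cap (substitute x_i' = x_i − (cap_i+1)): x_1 ≥ 6 gives C(6,2) = 15; x_2 ≥ 7 gives C(5,2) = 10; x_3 ≥ 5 gives C(7,2) = 21. Together 46.
No two caps can be exceeded simultaneously, so the pair terms are all 0.
By inclusion–exclusion the count is 66 − 46 + 0 = 20.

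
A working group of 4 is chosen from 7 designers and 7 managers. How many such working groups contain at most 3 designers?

966

Split by how many designers are chosen (0 through 3).
Sum: C(7,0)·C(7,4) + C(7,1)·C(7,3) + C(7,2)·C(7,2) + C(7,3)·C(7,1) = 35 + 245 + 441 + 245 = 966.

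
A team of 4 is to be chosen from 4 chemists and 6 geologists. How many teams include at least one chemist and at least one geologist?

With no constraint there are C(10,4) = 210 possible selections.
Selections missing a whole group: no chemists → C(6,4) = 15; no geologists → C(4,4) = 1.
Both groups omitted at once is impossible, so 210 − 16 = 194.

194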